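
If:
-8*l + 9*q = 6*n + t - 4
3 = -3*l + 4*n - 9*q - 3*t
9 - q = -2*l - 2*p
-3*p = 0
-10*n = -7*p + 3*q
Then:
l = -664/107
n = 219/214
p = 0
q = -365/107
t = 1798/107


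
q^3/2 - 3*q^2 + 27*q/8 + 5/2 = (q/2 + 1/4)*(q - 4)*(q - 5/2)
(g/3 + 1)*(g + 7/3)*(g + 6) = g^3/3 + 34*g^2/9 + 13*g + 14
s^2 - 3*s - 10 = (s - 5)*(s + 2)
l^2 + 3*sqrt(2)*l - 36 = (l - 3*sqrt(2))*(l + 6*sqrt(2))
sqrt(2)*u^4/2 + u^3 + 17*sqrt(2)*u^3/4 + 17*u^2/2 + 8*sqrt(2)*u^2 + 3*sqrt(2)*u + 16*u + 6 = (u + 1/2)*(u + 2)*(u + 6)*(sqrt(2)*u/2 + 1)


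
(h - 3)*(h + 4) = h^2 + h - 12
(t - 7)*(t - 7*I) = t^2 - 7*t - 7*I*t + 49*I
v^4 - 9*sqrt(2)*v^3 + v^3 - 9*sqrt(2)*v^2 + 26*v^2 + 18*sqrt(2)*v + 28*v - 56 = (v - 1)*(v + 2)*(v - 7*sqrt(2))*(v - 2*sqrt(2))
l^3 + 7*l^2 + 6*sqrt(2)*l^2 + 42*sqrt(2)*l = l*(l + 7)*(l + 6*sqrt(2))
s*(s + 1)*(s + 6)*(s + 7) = s^4 + 14*s^3 + 55*s^2 + 42*s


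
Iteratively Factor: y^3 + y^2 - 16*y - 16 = (y + 1)*(y^2 - 16) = (y + 1)*(y + 4)*(y - 4)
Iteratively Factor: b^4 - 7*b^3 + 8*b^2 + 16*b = (b - 4)*(b^3 - 3*b^2 - 4*b) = b*(b - 4)*(b^2 - 3*b - 4) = b*(b - 4)^2*(b + 1)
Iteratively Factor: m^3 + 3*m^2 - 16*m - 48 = (m + 4)*(m^2 - m - 12) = (m + 3)*(m + 4)*(m - 4)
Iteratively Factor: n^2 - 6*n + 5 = (n - 5)*(n - 1)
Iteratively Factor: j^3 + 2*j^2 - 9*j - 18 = (j + 2)*(j^2 - 9) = (j - 3)*(j + 2)*(j + 3)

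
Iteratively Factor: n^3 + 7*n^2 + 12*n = (n)*(n^2 + 7*n + 12) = n*(n + 4)*(n + 3)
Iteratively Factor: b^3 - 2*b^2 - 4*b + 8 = (b + 2)*(b^2 - 4*b + 4) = (b - 2)*(b + 2)*(b - 2)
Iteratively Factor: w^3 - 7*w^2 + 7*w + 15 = (w - 3)*(w^2 - 4*w - 5) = (w - 5)*(w - 3)*(w + 1)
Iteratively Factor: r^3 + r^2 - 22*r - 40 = (r - 5)*(r^2 + 6*r + 8) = (r - 5)*(r + 4)*(r + 2)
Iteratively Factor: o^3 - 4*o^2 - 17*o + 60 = (o - 5)*(o^2 + o - 12) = (o - 5)*(o + 4)*(o - 3)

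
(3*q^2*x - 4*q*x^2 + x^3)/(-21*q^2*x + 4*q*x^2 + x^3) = (-q + x)/(7*q + x)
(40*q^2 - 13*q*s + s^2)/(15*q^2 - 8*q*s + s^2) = (8*q - s)/(3*q - s)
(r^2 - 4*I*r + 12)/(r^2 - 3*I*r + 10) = (r - 6*I)/(r - 5*I)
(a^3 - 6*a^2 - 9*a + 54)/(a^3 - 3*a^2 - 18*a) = (a - 3)/a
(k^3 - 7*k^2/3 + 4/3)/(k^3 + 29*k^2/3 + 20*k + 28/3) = (k^2 - 3*k + 2)/(k^2 + 9*k + 14)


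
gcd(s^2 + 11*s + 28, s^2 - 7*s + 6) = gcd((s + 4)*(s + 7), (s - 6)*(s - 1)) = 1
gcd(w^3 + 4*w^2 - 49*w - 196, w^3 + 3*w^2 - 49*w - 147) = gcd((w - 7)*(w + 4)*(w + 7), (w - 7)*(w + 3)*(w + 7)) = w^2 - 49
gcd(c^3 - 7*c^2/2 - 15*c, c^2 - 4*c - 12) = c - 6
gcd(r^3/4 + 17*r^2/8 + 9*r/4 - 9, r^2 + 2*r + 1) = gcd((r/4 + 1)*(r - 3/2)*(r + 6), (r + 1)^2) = 1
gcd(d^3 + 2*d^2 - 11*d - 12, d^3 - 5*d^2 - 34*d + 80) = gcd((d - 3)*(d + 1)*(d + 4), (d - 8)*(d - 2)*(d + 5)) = 1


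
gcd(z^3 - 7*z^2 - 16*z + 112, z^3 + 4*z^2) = z + 4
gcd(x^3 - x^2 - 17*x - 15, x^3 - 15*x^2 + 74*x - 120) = x - 5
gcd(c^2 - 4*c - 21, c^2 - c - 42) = c - 7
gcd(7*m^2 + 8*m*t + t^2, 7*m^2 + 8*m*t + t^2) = 7*m^2 + 8*m*t + t^2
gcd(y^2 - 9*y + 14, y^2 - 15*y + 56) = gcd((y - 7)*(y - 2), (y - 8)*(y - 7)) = y - 7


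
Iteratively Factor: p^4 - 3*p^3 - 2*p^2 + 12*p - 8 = (p - 2)*(p^3 - p^2 - 4*p + 4) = (p - 2)*(p - 1)*(p^2 - 4) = (p - 2)*(p - 1)*(p + 2)*(p - 2)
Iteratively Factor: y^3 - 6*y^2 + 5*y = (y - 5)*(y^2 - y) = y*(y - 5)*(y - 1)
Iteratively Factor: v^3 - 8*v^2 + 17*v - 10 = (v - 1)*(v^2 - 7*v + 10) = (v - 2)*(v - 1)*(v - 5)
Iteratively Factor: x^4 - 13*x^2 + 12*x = (x - 3)*(x^3 + 3*x^2 - 4*x) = (x - 3)*(x - 1)*(x^2 + 4*x) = (x - 3)*(x - 1)*(x + 4)*(x)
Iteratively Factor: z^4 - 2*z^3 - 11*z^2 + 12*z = (z - 4)*(z^3 + 2*z^2 - 3*z) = (z - 4)*(z - 1)*(z^2 + 3*z) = (z - 4)*(z - 1)*(z + 3)*(z)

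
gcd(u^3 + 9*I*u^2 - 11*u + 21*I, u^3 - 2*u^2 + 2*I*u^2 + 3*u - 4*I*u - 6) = u^2 + 2*I*u + 3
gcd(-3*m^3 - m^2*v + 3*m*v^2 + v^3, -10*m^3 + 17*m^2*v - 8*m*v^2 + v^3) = -m + v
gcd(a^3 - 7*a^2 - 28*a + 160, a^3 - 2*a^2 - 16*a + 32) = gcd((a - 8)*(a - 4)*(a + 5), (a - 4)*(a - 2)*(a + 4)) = a - 4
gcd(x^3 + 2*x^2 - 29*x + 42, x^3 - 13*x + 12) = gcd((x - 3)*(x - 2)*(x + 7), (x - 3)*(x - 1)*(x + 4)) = x - 3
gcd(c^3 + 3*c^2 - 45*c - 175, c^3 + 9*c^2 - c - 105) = c + 5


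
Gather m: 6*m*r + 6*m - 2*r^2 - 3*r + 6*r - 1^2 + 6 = m*(6*r + 6) - 2*r^2 + 3*r + 5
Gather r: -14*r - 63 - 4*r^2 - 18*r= -4*r^2 - 32*r - 63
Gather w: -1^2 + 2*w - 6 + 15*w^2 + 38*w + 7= 15*w^2 + 40*w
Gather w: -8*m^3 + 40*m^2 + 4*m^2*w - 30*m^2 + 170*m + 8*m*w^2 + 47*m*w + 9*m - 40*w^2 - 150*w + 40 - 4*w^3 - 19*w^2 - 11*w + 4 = -8*m^3 + 10*m^2 + 179*m - 4*w^3 + w^2*(8*m - 59) + w*(4*m^2 + 47*m - 161) + 44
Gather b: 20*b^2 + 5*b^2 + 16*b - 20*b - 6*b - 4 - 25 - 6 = 25*b^2 - 10*b - 35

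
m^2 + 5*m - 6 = (m - 1)*(m + 6)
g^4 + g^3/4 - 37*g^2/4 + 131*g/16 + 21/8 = (g - 2)*(g - 3/2)*(g + 1/4)*(g + 7/2)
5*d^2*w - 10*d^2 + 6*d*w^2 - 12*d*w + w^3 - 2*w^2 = (d + w)*(5*d + w)*(w - 2)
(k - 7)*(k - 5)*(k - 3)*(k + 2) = k^4 - 13*k^3 + 41*k^2 + 37*k - 210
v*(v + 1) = v^2 + v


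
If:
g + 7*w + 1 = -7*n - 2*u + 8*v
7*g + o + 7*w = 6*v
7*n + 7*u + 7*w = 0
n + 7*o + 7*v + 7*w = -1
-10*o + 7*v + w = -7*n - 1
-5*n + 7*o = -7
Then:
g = 27382/399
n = 1303/19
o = 6382/133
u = -479/399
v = 3772/399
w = -26884/399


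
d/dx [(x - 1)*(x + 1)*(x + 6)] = 3*x^2 + 12*x - 1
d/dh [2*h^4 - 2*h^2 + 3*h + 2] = 8*h^3 - 4*h + 3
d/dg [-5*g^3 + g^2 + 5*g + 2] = -15*g^2 + 2*g + 5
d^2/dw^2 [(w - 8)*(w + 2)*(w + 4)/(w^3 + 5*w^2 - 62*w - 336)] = 2*(-7*w^3 - 102*w^2 - 444*w - 496)/(w^6 + 39*w^5 + 633*w^4 + 5473*w^3 + 26586*w^2 + 68796*w + 74088)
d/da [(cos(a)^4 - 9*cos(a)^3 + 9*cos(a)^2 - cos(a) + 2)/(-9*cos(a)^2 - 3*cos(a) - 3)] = (6*cos(a)^5 - 24*cos(a)^4 - 14*cos(a)^3 - 15*cos(a)^2 + 6*cos(a) - 3)*sin(a)/(3*(-3*sin(a)^2 + cos(a) + 4)^2)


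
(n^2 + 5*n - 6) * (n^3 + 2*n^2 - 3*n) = n^5 + 7*n^4 + n^3 - 27*n^2 + 18*n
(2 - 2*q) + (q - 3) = -q - 1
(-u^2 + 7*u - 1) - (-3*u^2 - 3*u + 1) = 2*u^2 + 10*u - 2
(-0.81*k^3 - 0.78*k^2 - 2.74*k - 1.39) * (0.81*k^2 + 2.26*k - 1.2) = -0.6561*k^5 - 2.4624*k^4 - 3.0102*k^3 - 6.3823*k^2 + 0.146600000000001*k + 1.668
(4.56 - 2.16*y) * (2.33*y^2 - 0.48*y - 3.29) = -5.0328*y^3 + 11.6616*y^2 + 4.9176*y - 15.0024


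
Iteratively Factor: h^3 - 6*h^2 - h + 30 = (h + 2)*(h^2 - 8*h + 15) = (h - 3)*(h + 2)*(h - 5)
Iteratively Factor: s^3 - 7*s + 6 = (s - 1)*(s^2 + s - 6) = (s - 1)*(s + 3)*(s - 2)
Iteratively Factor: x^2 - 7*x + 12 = (x - 4)*(x - 3)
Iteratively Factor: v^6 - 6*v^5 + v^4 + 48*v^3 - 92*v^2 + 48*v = (v)*(v^5 - 6*v^4 + v^3 + 48*v^2 - 92*v + 48) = v*(v - 2)*(v^4 - 4*v^3 - 7*v^2 + 34*v - 24) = v*(v - 2)*(v - 1)*(v^3 - 3*v^2 - 10*v + 24) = v*(v - 4)*(v - 2)*(v - 1)*(v^2 + v - 6) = v*(v - 4)*(v - 2)^2*(v - 1)*(v + 3)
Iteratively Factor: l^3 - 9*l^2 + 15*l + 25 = (l - 5)*(l^2 - 4*l - 5) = (l - 5)^2*(l + 1)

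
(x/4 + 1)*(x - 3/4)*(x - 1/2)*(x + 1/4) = x^4/4 + 3*x^3/4 - 63*x^2/64 + 11*x/128 + 3/32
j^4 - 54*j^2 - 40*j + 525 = (j - 7)*(j - 3)*(j + 5)^2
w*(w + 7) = w^2 + 7*w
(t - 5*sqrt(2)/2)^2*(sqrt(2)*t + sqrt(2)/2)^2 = 2*t^4 - 10*sqrt(2)*t^3 + 2*t^3 - 10*sqrt(2)*t^2 + 51*t^2/2 - 5*sqrt(2)*t/2 + 25*t + 25/4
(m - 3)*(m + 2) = m^2 - m - 6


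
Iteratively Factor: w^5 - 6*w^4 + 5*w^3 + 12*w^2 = (w - 4)*(w^4 - 2*w^3 - 3*w^2) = (w - 4)*(w + 1)*(w^3 - 3*w^2) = w*(w - 4)*(w + 1)*(w^2 - 3*w) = w*(w - 4)*(w - 3)*(w + 1)*(w)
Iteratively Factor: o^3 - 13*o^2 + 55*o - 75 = (o - 5)*(o^2 - 8*o + 15) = (o - 5)*(o - 3)*(o - 5)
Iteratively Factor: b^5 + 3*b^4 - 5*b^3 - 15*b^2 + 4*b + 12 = (b + 1)*(b^4 + 2*b^3 - 7*b^2 - 8*b + 12) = (b + 1)*(b + 2)*(b^3 - 7*b + 6) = (b - 1)*(b + 1)*(b + 2)*(b^2 + b - 6) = (b - 1)*(b + 1)*(b + 2)*(b + 3)*(b - 2)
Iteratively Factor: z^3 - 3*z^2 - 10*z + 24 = (z + 3)*(z^2 - 6*z + 8) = (z - 2)*(z + 3)*(z - 4)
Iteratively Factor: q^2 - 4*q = (q)*(q - 4)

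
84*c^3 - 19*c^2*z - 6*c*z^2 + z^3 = (-7*c + z)*(-3*c + z)*(4*c + z)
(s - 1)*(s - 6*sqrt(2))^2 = s^3 - 12*sqrt(2)*s^2 - s^2 + 12*sqrt(2)*s + 72*s - 72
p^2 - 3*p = p*(p - 3)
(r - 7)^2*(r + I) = r^3 - 14*r^2 + I*r^2 + 49*r - 14*I*r + 49*I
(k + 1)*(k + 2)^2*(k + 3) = k^4 + 8*k^3 + 23*k^2 + 28*k + 12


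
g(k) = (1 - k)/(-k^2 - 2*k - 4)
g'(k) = (1 - k)*(2*k + 2)/(-k^2 - 2*k - 4)^2 - 1/(-k^2 - 2*k - 4) = (k^2 + 2*k - 2*(k - 1)*(k + 1) + 4)/(k^2 + 2*k + 4)^2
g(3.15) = 0.11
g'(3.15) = 0.01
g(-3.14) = -0.55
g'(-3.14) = -0.18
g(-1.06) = -0.69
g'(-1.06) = 0.31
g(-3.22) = -0.53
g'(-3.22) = -0.17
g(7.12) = 0.09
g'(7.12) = -0.01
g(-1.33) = -0.75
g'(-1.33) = 0.16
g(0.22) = -0.17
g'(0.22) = 0.32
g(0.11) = -0.21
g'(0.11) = 0.35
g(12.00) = 0.06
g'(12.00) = 0.00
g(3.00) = 0.11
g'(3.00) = 0.01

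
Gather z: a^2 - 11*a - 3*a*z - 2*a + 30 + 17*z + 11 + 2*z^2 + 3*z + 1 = a^2 - 13*a + 2*z^2 + z*(20 - 3*a) + 42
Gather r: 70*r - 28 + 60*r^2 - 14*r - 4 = 60*r^2 + 56*r - 32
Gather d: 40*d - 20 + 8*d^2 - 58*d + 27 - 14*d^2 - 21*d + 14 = -6*d^2 - 39*d + 21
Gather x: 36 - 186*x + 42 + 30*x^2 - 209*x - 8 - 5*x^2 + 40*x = 25*x^2 - 355*x + 70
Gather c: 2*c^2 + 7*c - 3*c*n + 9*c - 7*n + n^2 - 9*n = 2*c^2 + c*(16 - 3*n) + n^2 - 16*n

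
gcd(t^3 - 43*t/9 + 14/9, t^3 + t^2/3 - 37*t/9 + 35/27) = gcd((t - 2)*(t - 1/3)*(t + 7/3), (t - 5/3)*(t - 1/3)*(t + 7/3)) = t^2 + 2*t - 7/9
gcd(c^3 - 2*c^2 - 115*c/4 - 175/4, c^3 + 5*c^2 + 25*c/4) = c^2 + 5*c + 25/4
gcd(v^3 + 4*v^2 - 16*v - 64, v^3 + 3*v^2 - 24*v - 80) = v^2 + 8*v + 16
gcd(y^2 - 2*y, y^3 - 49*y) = y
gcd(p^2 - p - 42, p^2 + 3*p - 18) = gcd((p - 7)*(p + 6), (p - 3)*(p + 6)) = p + 6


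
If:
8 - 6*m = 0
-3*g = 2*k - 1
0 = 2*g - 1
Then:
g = 1/2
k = -1/4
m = 4/3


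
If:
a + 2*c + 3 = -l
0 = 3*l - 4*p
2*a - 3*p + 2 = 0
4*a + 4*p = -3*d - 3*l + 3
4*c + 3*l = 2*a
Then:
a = -23/14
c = -11/28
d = 13/3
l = -4/7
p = -3/7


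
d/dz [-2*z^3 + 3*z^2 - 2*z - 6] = -6*z^2 + 6*z - 2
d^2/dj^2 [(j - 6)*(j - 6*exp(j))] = -6*j*exp(j) + 24*exp(j) + 2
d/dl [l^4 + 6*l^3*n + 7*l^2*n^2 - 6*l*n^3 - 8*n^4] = 4*l^3 + 18*l^2*n + 14*l*n^2 - 6*n^3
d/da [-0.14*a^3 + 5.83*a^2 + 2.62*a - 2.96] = -0.42*a^2 + 11.66*a + 2.62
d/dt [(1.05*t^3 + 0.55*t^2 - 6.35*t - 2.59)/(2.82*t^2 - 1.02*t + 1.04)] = (2.961*t^4 - 2.142*t^3 + 20.622*t^2 + 15.7516*t - 9.2458)/(7.9524*t^4 - 5.7528*t^3 + 6.906*t^2 - 2.1216*t + 1.0816)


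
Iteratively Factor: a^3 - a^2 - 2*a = (a - 2)*(a^2 + a) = (a - 2)*(a + 1)*(a)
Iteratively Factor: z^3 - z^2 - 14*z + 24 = (z + 4)*(z^2 - 5*z + 6) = (z - 2)*(z + 4)*(z - 3)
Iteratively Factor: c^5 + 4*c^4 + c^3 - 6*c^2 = (c)*(c^4 + 4*c^3 + c^2 - 6*c) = c^2*(c^3 + 4*c^2 + c - 6) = c^2*(c + 2)*(c^2 + 2*c - 3) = c^2*(c - 1)*(c + 2)*(c + 3)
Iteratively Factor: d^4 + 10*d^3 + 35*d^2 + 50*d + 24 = (d + 1)*(d^3 + 9*d^2 + 26*d + 24) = (d + 1)*(d + 4)*(d^2 + 5*d + 6) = (d + 1)*(d + 3)*(d + 4)*(d + 2)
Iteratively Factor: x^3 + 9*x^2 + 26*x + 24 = (x + 2)*(x^2 + 7*x + 12) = (x + 2)*(x + 4)*(x + 3)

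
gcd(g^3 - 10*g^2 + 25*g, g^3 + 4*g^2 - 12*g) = g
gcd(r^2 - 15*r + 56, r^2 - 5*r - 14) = r - 7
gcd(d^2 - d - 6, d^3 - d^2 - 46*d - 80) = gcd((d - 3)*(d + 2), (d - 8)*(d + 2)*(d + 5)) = d + 2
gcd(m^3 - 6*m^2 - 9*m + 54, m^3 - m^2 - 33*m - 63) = m + 3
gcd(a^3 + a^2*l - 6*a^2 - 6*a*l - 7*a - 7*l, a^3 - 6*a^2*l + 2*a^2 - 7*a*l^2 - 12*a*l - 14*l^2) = a + l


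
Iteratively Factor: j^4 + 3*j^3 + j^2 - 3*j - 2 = (j + 1)*(j^3 + 2*j^2 - j - 2) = (j - 1)*(j + 1)*(j^2 + 3*j + 2) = (j - 1)*(j + 1)^2*(j + 2)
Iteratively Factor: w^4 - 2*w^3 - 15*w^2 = (w + 3)*(w^3 - 5*w^2) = (w - 5)*(w + 3)*(w^2) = w*(w - 5)*(w + 3)*(w)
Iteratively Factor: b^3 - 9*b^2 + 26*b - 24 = (b - 3)*(b^2 - 6*b + 8) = (b - 3)*(b - 2)*(b - 4)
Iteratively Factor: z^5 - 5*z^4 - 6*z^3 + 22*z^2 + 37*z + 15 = (z - 5)*(z^4 - 6*z^2 - 8*z - 3) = (z - 5)*(z - 3)*(z^3 + 3*z^2 + 3*z + 1) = (z - 5)*(z - 3)*(z + 1)*(z^2 + 2*z + 1) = (z - 5)*(z - 3)*(z + 1)^2*(z + 1)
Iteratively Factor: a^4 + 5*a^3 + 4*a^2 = (a)*(a^3 + 5*a^2 + 4*a) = a*(a + 4)*(a^2 + a) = a*(a + 1)*(a + 4)*(a)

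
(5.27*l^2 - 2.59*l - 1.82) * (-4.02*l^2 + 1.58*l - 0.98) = -21.1854*l^4 + 18.7384*l^3 - 1.9404*l^2 - 0.337400000000001*l + 1.7836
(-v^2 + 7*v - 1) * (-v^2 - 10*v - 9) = v^4 + 3*v^3 - 60*v^2 - 53*v + 9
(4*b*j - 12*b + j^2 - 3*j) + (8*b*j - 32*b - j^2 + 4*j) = 12*b*j - 44*b + j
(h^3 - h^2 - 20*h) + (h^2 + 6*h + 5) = h^3 - 14*h + 5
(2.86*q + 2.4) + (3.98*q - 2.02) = 6.84*q + 0.38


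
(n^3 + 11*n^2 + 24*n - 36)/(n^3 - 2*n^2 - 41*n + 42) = (n + 6)/(n - 7)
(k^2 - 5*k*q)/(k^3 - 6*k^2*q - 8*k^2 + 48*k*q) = (k - 5*q)/(k^2 - 6*k*q - 8*k + 48*q)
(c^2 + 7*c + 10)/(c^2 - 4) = (c + 5)/(c - 2)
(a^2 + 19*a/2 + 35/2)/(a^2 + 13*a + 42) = (a + 5/2)/(a + 6)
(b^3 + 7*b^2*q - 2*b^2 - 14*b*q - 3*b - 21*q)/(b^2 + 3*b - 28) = (b^3 + 7*b^2*q - 2*b^2 - 14*b*q - 3*b - 21*q)/(b^2 + 3*b - 28)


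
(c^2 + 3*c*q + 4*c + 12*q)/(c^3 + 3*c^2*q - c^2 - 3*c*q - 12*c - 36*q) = (c + 4)/(c^2 - c - 12)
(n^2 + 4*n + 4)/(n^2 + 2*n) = (n + 2)/n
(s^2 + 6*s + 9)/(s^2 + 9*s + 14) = (s^2 + 6*s + 9)/(s^2 + 9*s + 14)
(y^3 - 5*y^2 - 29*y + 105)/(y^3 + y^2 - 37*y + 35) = (y^3 - 5*y^2 - 29*y + 105)/(y^3 + y^2 - 37*y + 35)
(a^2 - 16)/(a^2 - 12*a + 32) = (a + 4)/(a - 8)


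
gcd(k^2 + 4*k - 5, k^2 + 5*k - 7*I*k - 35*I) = k + 5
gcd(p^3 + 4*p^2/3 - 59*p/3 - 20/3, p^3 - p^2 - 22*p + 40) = p^2 + p - 20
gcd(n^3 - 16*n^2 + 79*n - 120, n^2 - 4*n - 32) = n - 8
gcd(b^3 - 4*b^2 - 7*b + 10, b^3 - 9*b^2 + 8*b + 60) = b^2 - 3*b - 10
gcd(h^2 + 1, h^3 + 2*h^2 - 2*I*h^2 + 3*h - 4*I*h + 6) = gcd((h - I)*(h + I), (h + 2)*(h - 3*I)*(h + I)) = h + I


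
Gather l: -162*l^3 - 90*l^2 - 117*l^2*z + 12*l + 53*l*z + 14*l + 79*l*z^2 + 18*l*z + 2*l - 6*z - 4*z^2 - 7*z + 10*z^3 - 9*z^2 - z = -162*l^3 + l^2*(-117*z - 90) + l*(79*z^2 + 71*z + 28) + 10*z^3 - 13*z^2 - 14*z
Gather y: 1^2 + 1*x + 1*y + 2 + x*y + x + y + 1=2*x + y*(x + 2) + 4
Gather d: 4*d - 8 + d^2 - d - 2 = d^2 + 3*d - 10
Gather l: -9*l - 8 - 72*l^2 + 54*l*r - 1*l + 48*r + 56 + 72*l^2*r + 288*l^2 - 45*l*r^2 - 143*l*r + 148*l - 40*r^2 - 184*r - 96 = l^2*(72*r + 216) + l*(-45*r^2 - 89*r + 138) - 40*r^2 - 136*r - 48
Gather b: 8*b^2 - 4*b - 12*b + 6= 8*b^2 - 16*b + 6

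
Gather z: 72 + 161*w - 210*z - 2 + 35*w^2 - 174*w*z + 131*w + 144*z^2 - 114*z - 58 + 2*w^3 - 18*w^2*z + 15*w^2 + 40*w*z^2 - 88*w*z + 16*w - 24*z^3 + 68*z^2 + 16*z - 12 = 2*w^3 + 50*w^2 + 308*w - 24*z^3 + z^2*(40*w + 212) + z*(-18*w^2 - 262*w - 308)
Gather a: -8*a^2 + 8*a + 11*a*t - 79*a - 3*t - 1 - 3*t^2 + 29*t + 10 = -8*a^2 + a*(11*t - 71) - 3*t^2 + 26*t + 9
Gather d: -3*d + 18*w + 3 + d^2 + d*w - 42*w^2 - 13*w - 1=d^2 + d*(w - 3) - 42*w^2 + 5*w + 2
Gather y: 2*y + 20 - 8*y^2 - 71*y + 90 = -8*y^2 - 69*y + 110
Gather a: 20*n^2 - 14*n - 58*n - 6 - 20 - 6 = 20*n^2 - 72*n - 32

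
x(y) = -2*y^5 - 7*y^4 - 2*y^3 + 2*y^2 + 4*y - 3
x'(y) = -10*y^4 - 28*y^3 - 6*y^2 + 4*y + 4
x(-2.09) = -38.17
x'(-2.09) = 34.25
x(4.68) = -7993.62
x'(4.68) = -7775.94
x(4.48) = -6553.79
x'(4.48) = -6644.34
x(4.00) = -3923.00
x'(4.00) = -4428.00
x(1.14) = -14.48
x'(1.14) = -57.61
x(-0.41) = -4.34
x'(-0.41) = 3.00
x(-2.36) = -45.74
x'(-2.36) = 18.98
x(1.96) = -163.69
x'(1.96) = -369.62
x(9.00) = -165288.00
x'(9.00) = -86468.00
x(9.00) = -165288.00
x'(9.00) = -86468.00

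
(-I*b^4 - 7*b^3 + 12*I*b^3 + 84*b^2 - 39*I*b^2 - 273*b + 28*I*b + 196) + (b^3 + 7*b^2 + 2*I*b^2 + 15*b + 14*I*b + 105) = -I*b^4 - 6*b^3 + 12*I*b^3 + 91*b^2 - 37*I*b^2 - 258*b + 42*I*b + 301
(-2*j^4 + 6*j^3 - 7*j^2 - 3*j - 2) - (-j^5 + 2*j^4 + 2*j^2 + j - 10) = j^5 - 4*j^4 + 6*j^3 - 9*j^2 - 4*j + 8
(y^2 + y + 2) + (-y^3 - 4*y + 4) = -y^3 + y^2 - 3*y + 6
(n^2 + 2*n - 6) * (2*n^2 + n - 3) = 2*n^4 + 5*n^3 - 13*n^2 - 12*n + 18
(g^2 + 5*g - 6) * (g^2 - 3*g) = g^4 + 2*g^3 - 21*g^2 + 18*g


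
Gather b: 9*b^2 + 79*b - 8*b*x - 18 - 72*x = 9*b^2 + b*(79 - 8*x) - 72*x - 18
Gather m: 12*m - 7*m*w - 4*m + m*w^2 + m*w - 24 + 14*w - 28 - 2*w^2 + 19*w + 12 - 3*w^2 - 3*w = m*(w^2 - 6*w + 8) - 5*w^2 + 30*w - 40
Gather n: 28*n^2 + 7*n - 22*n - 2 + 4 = 28*n^2 - 15*n + 2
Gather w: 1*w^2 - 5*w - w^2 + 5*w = 0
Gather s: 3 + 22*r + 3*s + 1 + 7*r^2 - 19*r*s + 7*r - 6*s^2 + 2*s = 7*r^2 + 29*r - 6*s^2 + s*(5 - 19*r) + 4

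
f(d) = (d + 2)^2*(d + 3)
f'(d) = (d + 2)^2 + (d + 3)*(2*d + 4)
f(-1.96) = 0.00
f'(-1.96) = 0.08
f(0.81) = 30.08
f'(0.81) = 29.31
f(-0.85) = 2.84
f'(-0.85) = 6.27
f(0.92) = 33.42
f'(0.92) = 31.42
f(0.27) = 16.85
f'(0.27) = 20.00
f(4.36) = 297.71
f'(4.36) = 134.07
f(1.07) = 38.36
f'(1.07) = 34.41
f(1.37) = 49.63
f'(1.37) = 40.81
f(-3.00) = 0.00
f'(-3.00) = 1.00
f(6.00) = 576.00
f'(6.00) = 208.00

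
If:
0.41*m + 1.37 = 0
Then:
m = -3.34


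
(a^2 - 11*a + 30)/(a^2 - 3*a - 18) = (a - 5)/(a + 3)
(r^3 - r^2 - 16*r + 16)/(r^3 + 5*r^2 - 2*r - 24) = (r^2 - 5*r + 4)/(r^2 + r - 6)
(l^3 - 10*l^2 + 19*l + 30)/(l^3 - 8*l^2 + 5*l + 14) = (l^2 - 11*l + 30)/(l^2 - 9*l + 14)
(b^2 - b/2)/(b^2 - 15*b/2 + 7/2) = b/(b - 7)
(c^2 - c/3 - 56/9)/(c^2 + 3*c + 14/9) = (3*c - 8)/(3*c + 2)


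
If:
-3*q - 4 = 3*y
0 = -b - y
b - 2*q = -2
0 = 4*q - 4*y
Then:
No Solution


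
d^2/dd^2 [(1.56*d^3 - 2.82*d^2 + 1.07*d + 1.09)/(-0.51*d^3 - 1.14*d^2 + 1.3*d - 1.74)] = (3.280932*d^6 - 7.875522*d^5 + 20.695392*d^4 - 40.09962*d^3 - 5.15934000000001*d^2 - 0.107748000000003*d + 12.875032)/(0.132651*d^9 + 0.889542*d^8 + 0.973998*d^7 - 1.695654*d^6 + 3.587076*d^5 + 5.641992*d^4 - 13.036852*d^3 + 19.176192*d^2 - 11.80764*d + 5.268024)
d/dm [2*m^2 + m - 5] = 4*m + 1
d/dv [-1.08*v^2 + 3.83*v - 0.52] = 3.83 - 2.16*v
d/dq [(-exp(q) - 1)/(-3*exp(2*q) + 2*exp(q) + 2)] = 3*(-exp(q) - 2)*exp(2*q)/(9*exp(4*q) - 12*exp(3*q) - 8*exp(2*q) + 8*exp(q) + 4)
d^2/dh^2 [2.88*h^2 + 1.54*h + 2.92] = 5.76000000000000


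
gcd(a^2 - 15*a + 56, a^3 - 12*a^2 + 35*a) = a - 7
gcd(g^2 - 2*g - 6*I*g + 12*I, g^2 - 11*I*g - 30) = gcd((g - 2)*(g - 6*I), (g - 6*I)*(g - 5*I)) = g - 6*I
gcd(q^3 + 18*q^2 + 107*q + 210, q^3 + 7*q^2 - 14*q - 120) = q^2 + 11*q + 30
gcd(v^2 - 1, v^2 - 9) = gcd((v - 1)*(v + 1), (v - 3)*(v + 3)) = 1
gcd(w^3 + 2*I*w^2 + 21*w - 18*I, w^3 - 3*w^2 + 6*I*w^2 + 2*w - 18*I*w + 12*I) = w + 6*I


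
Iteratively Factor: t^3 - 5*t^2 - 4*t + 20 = (t - 2)*(t^2 - 3*t - 10) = (t - 2)*(t + 2)*(t - 5)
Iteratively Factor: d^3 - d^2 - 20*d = (d)*(d^2 - d - 20) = d*(d + 4)*(d - 5)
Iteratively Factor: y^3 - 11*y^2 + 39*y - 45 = (y - 3)*(y^2 - 8*y + 15) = (y - 5)*(y - 3)*(y - 3)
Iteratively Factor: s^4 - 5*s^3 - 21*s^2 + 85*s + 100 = (s + 1)*(s^3 - 6*s^2 - 15*s + 100) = (s + 1)*(s + 4)*(s^2 - 10*s + 25) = (s - 5)*(s + 1)*(s + 4)*(s - 5)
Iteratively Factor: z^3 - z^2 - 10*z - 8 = (z + 1)*(z^2 - 2*z - 8) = (z + 1)*(z + 2)*(z - 4)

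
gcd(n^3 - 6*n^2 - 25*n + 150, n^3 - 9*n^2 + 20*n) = n - 5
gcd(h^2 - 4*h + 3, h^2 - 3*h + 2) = h - 1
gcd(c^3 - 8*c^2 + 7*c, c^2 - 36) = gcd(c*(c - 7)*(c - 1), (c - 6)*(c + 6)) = 1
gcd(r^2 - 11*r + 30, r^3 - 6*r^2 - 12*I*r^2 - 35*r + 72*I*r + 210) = r - 6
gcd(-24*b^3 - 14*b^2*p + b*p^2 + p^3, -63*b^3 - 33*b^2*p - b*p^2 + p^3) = 3*b + p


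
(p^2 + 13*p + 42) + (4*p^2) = 5*p^2 + 13*p + 42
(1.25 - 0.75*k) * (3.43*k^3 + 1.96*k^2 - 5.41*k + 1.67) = -2.5725*k^4 + 2.8175*k^3 + 6.5075*k^2 - 8.015*k + 2.0875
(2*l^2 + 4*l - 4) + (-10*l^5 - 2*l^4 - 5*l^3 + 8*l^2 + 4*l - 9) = -10*l^5 - 2*l^4 - 5*l^3 + 10*l^2 + 8*l - 13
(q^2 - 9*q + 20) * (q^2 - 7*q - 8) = q^4 - 16*q^3 + 75*q^2 - 68*q - 160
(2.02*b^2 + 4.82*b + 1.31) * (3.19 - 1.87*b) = -3.7774*b^3 - 2.5696*b^2 + 12.9261*b + 4.1789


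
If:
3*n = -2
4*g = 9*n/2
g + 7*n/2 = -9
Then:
No Solution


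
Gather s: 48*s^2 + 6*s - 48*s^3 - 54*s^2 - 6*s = -48*s^3 - 6*s^2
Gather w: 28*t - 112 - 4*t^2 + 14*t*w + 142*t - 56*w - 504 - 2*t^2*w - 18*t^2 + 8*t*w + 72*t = -22*t^2 + 242*t + w*(-2*t^2 + 22*t - 56) - 616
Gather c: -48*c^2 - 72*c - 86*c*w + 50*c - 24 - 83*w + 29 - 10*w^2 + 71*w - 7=-48*c^2 + c*(-86*w - 22) - 10*w^2 - 12*w - 2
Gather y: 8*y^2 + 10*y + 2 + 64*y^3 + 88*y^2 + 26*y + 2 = 64*y^3 + 96*y^2 + 36*y + 4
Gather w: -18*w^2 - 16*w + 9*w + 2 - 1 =-18*w^2 - 7*w + 1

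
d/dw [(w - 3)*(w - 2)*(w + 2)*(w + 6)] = 4*w^3 + 9*w^2 - 44*w - 12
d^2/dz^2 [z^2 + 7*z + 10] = 2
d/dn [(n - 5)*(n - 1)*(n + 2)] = 3*n^2 - 8*n - 7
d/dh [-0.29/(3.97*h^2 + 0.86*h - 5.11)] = (2.3026*h + 0.2494)/(3.97*h^2 + 0.86*h - 5.11)^2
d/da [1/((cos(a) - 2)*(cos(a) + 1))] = (-sin(a) + sin(2*a))/((cos(a) - 2)^2*(cos(a) + 1)^2)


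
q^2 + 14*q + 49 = (q + 7)^2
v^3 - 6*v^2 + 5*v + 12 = (v - 4)*(v - 3)*(v + 1)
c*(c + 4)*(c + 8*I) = c^3 + 4*c^2 + 8*I*c^2 + 32*I*c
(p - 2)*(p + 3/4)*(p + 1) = p^3 - p^2/4 - 11*p/4 - 3/2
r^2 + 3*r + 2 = (r + 1)*(r + 2)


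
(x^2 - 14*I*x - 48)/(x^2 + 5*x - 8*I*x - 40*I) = (x - 6*I)/(x + 5)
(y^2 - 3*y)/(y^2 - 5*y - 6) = y*(3 - y)/(-y^2 + 5*y + 6)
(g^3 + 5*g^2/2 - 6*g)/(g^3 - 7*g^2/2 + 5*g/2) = (2*g^2 + 5*g - 12)/(2*g^2 - 7*g + 5)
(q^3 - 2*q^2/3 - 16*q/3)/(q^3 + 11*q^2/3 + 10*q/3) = (3*q - 8)/(3*q + 5)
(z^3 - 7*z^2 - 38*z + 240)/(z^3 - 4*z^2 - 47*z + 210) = (z^2 - 2*z - 48)/(z^2 + z - 42)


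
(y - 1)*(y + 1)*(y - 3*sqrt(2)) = y^3 - 3*sqrt(2)*y^2 - y + 3*sqrt(2)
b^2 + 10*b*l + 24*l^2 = (b + 4*l)*(b + 6*l)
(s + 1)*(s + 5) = s^2 + 6*s + 5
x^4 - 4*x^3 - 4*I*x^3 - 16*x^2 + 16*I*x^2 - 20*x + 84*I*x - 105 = (x - 7)*(x + 3)*(x - 5*I)*(x + I)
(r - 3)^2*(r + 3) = r^3 - 3*r^2 - 9*r + 27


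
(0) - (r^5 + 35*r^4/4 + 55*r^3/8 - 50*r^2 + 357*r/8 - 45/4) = -r^5 - 35*r^4/4 - 55*r^3/8 + 50*r^2 - 357*r/8 + 45/4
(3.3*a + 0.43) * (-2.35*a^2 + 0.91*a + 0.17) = -7.755*a^3 + 1.9925*a^2 + 0.9523*a + 0.0731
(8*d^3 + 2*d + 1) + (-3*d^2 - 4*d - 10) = 8*d^3 - 3*d^2 - 2*d - 9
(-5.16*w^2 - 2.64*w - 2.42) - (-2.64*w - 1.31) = -5.16*w^2 - 1.11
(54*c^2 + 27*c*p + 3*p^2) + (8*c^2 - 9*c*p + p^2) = 62*c^2 + 18*c*p + 4*p^2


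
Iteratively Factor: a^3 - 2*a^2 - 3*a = (a + 1)*(a^2 - 3*a) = a*(a + 1)*(a - 3)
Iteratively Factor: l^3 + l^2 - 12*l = (l + 4)*(l^2 - 3*l) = (l - 3)*(l + 4)*(l)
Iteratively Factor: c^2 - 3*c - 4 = (c + 1)*(c - 4)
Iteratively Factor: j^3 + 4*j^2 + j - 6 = (j - 1)*(j^2 + 5*j + 6) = (j - 1)*(j + 2)*(j + 3)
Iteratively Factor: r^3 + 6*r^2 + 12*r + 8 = (r + 2)*(r^2 + 4*r + 4) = (r + 2)^2*(r + 2)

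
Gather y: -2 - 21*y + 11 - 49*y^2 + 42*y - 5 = -49*y^2 + 21*y + 4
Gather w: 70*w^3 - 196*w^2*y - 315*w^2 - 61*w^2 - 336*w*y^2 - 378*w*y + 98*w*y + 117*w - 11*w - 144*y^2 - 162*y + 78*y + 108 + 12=70*w^3 + w^2*(-196*y - 376) + w*(-336*y^2 - 280*y + 106) - 144*y^2 - 84*y + 120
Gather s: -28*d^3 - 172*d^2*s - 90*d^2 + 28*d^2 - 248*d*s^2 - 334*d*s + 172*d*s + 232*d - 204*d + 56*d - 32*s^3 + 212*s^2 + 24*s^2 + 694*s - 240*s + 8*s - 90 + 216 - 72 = -28*d^3 - 62*d^2 + 84*d - 32*s^3 + s^2*(236 - 248*d) + s*(-172*d^2 - 162*d + 462) + 54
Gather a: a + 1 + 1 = a + 2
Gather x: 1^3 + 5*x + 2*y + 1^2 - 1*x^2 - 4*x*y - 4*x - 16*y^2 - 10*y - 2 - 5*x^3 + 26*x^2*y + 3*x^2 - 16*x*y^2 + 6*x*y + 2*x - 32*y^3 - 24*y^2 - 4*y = -5*x^3 + x^2*(26*y + 2) + x*(-16*y^2 + 2*y + 3) - 32*y^3 - 40*y^2 - 12*y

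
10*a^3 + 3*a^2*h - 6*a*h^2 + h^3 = (-5*a + h)*(-2*a + h)*(a + h)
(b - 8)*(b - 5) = b^2 - 13*b + 40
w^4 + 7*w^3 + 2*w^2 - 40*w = w*(w - 2)*(w + 4)*(w + 5)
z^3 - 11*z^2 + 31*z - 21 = (z - 7)*(z - 3)*(z - 1)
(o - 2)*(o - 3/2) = o^2 - 7*o/2 + 3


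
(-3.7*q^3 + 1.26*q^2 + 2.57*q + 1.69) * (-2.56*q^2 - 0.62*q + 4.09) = 9.472*q^5 - 0.9316*q^4 - 22.4934*q^3 - 0.7664*q^2 + 9.4635*q + 6.9121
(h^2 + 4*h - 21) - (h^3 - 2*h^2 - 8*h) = -h^3 + 3*h^2 + 12*h - 21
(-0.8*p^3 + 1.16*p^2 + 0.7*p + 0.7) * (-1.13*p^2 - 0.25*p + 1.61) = 0.904*p^5 - 1.1108*p^4 - 2.369*p^3 + 0.9016*p^2 + 0.952*p + 1.127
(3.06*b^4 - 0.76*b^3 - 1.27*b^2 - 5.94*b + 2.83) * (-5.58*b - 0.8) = -17.0748*b^5 + 1.7928*b^4 + 7.6946*b^3 + 34.1612*b^2 - 11.0394*b - 2.264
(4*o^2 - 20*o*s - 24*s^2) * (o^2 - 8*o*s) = 4*o^4 - 52*o^3*s + 136*o^2*s^2 + 192*o*s^3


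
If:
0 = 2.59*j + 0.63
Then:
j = -0.24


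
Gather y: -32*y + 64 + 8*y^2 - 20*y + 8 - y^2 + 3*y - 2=7*y^2 - 49*y + 70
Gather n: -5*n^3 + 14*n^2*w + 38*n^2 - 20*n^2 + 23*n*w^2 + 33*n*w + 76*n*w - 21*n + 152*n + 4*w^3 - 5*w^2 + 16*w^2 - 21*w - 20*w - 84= -5*n^3 + n^2*(14*w + 18) + n*(23*w^2 + 109*w + 131) + 4*w^3 + 11*w^2 - 41*w - 84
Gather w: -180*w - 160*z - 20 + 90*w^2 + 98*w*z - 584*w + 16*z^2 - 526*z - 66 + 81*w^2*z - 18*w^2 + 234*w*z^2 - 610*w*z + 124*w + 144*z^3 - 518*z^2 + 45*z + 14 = w^2*(81*z + 72) + w*(234*z^2 - 512*z - 640) + 144*z^3 - 502*z^2 - 641*z - 72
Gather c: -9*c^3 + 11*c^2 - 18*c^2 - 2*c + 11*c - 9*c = -9*c^3 - 7*c^2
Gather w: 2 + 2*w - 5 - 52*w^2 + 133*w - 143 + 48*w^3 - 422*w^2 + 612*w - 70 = 48*w^3 - 474*w^2 + 747*w - 216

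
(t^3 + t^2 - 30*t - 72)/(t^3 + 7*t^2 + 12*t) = (t - 6)/t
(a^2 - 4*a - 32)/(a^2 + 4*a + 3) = (a^2 - 4*a - 32)/(a^2 + 4*a + 3)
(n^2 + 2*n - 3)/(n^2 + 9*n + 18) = (n - 1)/(n + 6)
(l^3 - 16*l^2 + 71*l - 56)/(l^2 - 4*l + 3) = (l^2 - 15*l + 56)/(l - 3)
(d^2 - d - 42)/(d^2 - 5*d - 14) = (d + 6)/(d + 2)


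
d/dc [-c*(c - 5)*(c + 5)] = 25 - 3*c^2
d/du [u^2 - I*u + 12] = 2*u - I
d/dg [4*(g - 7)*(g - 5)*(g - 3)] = 12*g^2 - 120*g + 284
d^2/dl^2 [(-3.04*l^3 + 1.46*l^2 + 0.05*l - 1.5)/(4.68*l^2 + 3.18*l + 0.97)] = (-1.56319401867222e-13*l^4 - 75.148992*l^3 - 293.1516*l^2 - 152.465496*l - 14.279432)/(102.503232*l^6 + 208.948896*l^5 + 205.71408*l^4 + 118.773*l^3 + 42.63732*l^2 + 8.976186*l + 0.912673)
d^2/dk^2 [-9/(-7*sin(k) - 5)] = 63*(-7*sin(k)^2 + 5*sin(k) + 14)/(7*sin(k) + 5)^3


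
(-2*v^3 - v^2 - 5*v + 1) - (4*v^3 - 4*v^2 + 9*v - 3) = -6*v^3 + 3*v^2 - 14*v + 4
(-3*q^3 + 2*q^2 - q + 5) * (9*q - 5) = -27*q^4 + 33*q^3 - 19*q^2 + 50*q - 25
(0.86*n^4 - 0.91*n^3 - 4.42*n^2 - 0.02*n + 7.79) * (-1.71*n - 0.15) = -1.4706*n^5 + 1.4271*n^4 + 7.6947*n^3 + 0.6972*n^2 - 13.3179*n - 1.1685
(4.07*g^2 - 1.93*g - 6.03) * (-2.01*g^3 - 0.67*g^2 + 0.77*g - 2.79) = -8.1807*g^5 + 1.1524*g^4 + 16.5473*g^3 - 8.8013*g^2 + 0.741599999999999*g + 16.8237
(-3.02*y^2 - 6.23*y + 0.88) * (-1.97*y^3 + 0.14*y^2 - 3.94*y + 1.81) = 5.9494*y^5 + 11.8503*y^4 + 9.293*y^3 + 19.2032*y^2 - 14.7435*y + 1.5928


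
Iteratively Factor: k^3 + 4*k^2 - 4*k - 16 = (k - 2)*(k^2 + 6*k + 8) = (k - 2)*(k + 2)*(k + 4)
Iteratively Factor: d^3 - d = (d - 1)*(d^2 + d) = d*(d - 1)*(d + 1)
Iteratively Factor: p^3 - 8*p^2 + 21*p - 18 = (p - 3)*(p^2 - 5*p + 6) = (p - 3)*(p - 2)*(p - 3)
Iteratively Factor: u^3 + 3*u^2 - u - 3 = (u + 3)*(u^2 - 1) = (u + 1)*(u + 3)*(u - 1)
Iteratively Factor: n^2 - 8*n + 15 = (n - 5)*(n - 3)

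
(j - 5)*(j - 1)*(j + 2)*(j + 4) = j^4 - 23*j^2 - 18*j + 40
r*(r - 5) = r^2 - 5*r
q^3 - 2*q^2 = q^2*(q - 2)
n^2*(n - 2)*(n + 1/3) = n^4 - 5*n^3/3 - 2*n^2/3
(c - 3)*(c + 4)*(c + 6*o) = c^3 + 6*c^2*o + c^2 + 6*c*o - 12*c - 72*o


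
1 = 1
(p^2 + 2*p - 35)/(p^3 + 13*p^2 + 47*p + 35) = (p - 5)/(p^2 + 6*p + 5)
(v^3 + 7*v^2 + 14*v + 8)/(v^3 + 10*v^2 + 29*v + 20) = (v + 2)/(v + 5)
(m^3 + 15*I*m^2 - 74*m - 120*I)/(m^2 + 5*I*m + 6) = (m^2 + 9*I*m - 20)/(m - I)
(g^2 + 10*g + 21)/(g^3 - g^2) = (g^2 + 10*g + 21)/(g^2*(g - 1))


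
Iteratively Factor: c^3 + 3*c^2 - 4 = (c - 1)*(c^2 + 4*c + 4) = (c - 1)*(c + 2)*(c + 2)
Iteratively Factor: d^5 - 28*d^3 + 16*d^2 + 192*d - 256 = (d - 4)*(d^4 + 4*d^3 - 12*d^2 - 32*d + 64) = (d - 4)*(d - 2)*(d^3 + 6*d^2 - 32) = (d - 4)*(d - 2)*(d + 4)*(d^2 + 2*d - 8) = (d - 4)*(d - 2)^2*(d + 4)*(d + 4)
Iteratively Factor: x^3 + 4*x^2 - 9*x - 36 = (x + 4)*(x^2 - 9) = (x + 3)*(x + 4)*(x - 3)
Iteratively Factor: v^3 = (v)*(v^2) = v^2*(v)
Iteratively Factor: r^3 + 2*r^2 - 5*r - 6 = (r + 1)*(r^2 + r - 6) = (r + 1)*(r + 3)*(r - 2)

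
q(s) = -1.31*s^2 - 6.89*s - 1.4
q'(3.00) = -14.75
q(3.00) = -33.86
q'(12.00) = -38.33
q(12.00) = -272.72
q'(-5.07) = 6.39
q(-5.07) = -0.14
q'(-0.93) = -4.45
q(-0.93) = 3.87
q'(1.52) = -10.87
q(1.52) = -14.90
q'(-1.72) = -2.38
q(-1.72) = 6.58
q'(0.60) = -8.46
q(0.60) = -6.01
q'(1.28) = -10.24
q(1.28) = -12.37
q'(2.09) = -12.37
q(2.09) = -21.52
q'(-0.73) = -4.98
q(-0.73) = 2.93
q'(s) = -2.62*s - 6.89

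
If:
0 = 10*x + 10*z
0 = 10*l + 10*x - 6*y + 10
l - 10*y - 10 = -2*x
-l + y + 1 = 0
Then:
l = -16/49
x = -72/49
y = -65/49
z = 72/49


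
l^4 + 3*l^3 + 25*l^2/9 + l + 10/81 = (l + 1/3)^2*(l + 2/3)*(l + 5/3)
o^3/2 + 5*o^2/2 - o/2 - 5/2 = (o/2 + 1/2)*(o - 1)*(o + 5)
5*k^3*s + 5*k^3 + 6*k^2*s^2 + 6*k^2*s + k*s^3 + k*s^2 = (k + s)*(5*k + s)*(k*s + k)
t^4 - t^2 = t^2*(t - 1)*(t + 1)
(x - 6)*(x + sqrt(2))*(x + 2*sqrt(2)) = x^3 - 6*x^2 + 3*sqrt(2)*x^2 - 18*sqrt(2)*x + 4*x - 24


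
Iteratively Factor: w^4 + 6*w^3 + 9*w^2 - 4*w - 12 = (w + 2)*(w^3 + 4*w^2 + w - 6) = (w - 1)*(w + 2)*(w^2 + 5*w + 6) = (w - 1)*(w + 2)*(w + 3)*(w + 2)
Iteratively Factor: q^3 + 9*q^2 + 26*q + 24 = (q + 3)*(q^2 + 6*q + 8) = (q + 3)*(q + 4)*(q + 2)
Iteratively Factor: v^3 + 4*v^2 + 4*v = (v)*(v^2 + 4*v + 4) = v*(v + 2)*(v + 2)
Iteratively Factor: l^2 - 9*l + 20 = (l - 4)*(l - 5)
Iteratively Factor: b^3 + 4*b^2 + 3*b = (b + 3)*(b^2 + b) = b*(b + 3)*(b + 1)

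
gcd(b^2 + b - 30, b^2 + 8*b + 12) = b + 6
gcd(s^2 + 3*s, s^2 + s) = s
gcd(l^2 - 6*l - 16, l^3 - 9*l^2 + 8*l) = l - 8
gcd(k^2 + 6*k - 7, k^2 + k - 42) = k + 7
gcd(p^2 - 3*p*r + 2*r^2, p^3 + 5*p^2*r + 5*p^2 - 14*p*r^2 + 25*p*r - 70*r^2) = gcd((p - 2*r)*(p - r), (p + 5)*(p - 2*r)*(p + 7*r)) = p - 2*r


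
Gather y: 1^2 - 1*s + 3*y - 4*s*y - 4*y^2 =-s - 4*y^2 + y*(3 - 4*s) + 1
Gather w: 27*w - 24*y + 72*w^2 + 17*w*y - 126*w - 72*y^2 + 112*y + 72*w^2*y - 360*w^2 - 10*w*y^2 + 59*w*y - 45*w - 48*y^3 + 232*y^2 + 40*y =w^2*(72*y - 288) + w*(-10*y^2 + 76*y - 144) - 48*y^3 + 160*y^2 + 128*y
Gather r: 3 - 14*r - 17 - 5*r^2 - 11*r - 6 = -5*r^2 - 25*r - 20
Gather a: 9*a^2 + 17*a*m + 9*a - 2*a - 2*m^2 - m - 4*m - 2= 9*a^2 + a*(17*m + 7) - 2*m^2 - 5*m - 2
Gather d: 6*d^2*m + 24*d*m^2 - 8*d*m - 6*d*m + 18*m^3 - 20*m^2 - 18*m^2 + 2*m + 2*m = 6*d^2*m + d*(24*m^2 - 14*m) + 18*m^3 - 38*m^2 + 4*m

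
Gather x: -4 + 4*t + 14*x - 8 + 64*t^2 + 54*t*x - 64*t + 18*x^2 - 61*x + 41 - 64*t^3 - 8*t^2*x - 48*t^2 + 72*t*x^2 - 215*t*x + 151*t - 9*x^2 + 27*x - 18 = -64*t^3 + 16*t^2 + 91*t + x^2*(72*t + 9) + x*(-8*t^2 - 161*t - 20) + 11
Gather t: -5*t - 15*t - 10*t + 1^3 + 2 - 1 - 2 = -30*t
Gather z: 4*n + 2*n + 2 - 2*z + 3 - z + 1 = 6*n - 3*z + 6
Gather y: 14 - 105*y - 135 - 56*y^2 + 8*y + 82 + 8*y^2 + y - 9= -48*y^2 - 96*y - 48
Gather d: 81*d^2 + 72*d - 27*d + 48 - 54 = 81*d^2 + 45*d - 6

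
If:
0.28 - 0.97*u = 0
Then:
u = 0.29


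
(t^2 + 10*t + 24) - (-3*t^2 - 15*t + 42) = 4*t^2 + 25*t - 18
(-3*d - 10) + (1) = -3*d - 9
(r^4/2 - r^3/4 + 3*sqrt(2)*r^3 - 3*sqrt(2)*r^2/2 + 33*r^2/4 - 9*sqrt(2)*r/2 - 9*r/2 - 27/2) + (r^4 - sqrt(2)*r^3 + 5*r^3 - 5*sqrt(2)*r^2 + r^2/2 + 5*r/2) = 3*r^4/2 + 2*sqrt(2)*r^3 + 19*r^3/4 - 13*sqrt(2)*r^2/2 + 35*r^2/4 - 9*sqrt(2)*r/2 - 2*r - 27/2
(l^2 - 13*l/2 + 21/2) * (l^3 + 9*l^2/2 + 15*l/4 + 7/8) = l^5 - 2*l^4 - 15*l^3 + 95*l^2/4 + 539*l/16 + 147/16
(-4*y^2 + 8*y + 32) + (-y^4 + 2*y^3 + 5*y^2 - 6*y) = -y^4 + 2*y^3 + y^2 + 2*y + 32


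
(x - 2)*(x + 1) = x^2 - x - 2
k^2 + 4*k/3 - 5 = (k - 5/3)*(k + 3)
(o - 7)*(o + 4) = o^2 - 3*o - 28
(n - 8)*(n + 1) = n^2 - 7*n - 8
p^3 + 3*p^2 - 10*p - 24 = (p - 3)*(p + 2)*(p + 4)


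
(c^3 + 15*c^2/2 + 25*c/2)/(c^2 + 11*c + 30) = c*(2*c + 5)/(2*(c + 6))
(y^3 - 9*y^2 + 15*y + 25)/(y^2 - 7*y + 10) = (y^2 - 4*y - 5)/(y - 2)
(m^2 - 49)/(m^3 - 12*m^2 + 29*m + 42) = (m + 7)/(m^2 - 5*m - 6)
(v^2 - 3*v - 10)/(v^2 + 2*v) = (v - 5)/v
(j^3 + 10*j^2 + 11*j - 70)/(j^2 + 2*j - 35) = (j^2 + 3*j - 10)/(j - 5)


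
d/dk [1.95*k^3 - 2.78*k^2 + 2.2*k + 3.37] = 5.85*k^2 - 5.56*k + 2.2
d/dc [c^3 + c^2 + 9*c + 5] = 3*c^2 + 2*c + 9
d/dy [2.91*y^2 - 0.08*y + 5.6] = 5.82*y - 0.08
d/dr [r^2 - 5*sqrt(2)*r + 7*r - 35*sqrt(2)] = 2*r - 5*sqrt(2) + 7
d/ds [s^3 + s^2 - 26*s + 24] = 3*s^2 + 2*s - 26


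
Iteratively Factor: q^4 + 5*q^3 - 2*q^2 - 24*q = (q + 4)*(q^3 + q^2 - 6*q) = (q - 2)*(q + 4)*(q^2 + 3*q) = q*(q - 2)*(q + 4)*(q + 3)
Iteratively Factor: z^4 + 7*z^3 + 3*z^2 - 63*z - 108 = (z - 3)*(z^3 + 10*z^2 + 33*z + 36) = (z - 3)*(z + 3)*(z^2 + 7*z + 12) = (z - 3)*(z + 3)*(z + 4)*(z + 3)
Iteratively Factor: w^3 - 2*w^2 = (w)*(w^2 - 2*w) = w^2*(w - 2)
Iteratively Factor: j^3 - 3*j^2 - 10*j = (j - 5)*(j^2 + 2*j) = j*(j - 5)*(j + 2)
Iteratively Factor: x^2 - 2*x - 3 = (x + 1)*(x - 3)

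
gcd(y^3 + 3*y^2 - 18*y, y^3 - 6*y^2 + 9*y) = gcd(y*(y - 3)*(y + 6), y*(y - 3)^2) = y^2 - 3*y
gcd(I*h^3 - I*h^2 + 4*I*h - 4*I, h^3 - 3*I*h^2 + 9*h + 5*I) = 1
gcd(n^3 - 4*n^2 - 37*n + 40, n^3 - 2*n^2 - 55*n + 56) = n^2 - 9*n + 8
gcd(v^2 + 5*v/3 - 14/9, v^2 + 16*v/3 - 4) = v - 2/3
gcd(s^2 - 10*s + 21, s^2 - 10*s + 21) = s^2 - 10*s + 21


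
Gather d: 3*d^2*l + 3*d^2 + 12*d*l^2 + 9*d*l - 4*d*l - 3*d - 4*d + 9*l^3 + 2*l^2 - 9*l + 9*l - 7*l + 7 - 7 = d^2*(3*l + 3) + d*(12*l^2 + 5*l - 7) + 9*l^3 + 2*l^2 - 7*l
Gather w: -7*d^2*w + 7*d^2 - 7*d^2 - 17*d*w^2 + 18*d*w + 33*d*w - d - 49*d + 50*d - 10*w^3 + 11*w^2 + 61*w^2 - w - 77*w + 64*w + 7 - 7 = -10*w^3 + w^2*(72 - 17*d) + w*(-7*d^2 + 51*d - 14)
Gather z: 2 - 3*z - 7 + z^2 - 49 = z^2 - 3*z - 54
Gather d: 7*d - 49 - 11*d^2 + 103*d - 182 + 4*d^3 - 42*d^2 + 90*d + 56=4*d^3 - 53*d^2 + 200*d - 175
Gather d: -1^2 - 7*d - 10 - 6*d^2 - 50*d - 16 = -6*d^2 - 57*d - 27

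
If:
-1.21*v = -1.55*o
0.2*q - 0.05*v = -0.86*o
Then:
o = 0.780645161290323*v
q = -3.10677419354839*v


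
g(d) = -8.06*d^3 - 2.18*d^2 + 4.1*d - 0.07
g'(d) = -24.18*d^2 - 4.36*d + 4.1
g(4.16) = -600.99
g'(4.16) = -432.49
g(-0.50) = -1.66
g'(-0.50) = 0.24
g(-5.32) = 1130.00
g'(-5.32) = -657.06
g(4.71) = -871.29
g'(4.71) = -552.85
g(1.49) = -25.46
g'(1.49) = -56.08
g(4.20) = -618.45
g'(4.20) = -440.75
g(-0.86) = -0.08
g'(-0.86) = -10.03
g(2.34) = -105.68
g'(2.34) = -138.50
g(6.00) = -1794.91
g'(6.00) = -892.54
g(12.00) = -14192.47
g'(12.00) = -3530.14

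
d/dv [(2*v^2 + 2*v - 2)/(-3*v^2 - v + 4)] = 2*(2*v^2 + 2*v + 3)/(9*v^4 + 6*v^3 - 23*v^2 - 8*v + 16)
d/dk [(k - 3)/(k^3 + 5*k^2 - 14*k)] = (k*(k^2 + 5*k - 14) - (k - 3)*(3*k^2 + 10*k - 14))/(k^2*(k^2 + 5*k - 14)^2)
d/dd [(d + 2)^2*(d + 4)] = (d + 2)*(3*d + 10)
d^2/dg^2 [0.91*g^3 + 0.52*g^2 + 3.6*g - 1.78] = 5.46*g + 1.04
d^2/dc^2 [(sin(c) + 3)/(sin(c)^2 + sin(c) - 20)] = (-sin(c)^5 - 11*sin(c)^4 - 127*sin(c)^3 - 245*sin(c)^2 - 322*sin(c) + 166)/(sin(c)^2 + sin(c) - 20)^3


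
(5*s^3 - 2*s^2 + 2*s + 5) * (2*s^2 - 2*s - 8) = 10*s^5 - 14*s^4 - 32*s^3 + 22*s^2 - 26*s - 40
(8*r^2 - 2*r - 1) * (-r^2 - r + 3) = -8*r^4 - 6*r^3 + 27*r^2 - 5*r - 3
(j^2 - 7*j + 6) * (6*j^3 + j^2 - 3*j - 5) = 6*j^5 - 41*j^4 + 26*j^3 + 22*j^2 + 17*j - 30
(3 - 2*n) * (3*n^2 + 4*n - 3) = -6*n^3 + n^2 + 18*n - 9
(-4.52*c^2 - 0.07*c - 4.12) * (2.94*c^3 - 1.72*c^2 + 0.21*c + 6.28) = -13.2888*c^5 + 7.5686*c^4 - 12.9416*c^3 - 21.3139*c^2 - 1.3048*c - 25.8736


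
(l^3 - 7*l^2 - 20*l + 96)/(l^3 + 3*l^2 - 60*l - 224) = (l - 3)/(l + 7)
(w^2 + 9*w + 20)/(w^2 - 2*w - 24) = (w + 5)/(w - 6)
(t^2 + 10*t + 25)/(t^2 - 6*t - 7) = (t^2 + 10*t + 25)/(t^2 - 6*t - 7)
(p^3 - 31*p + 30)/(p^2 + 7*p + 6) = (p^2 - 6*p + 5)/(p + 1)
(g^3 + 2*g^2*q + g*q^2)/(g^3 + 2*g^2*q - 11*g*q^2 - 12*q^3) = g*(-g - q)/(-g^2 - g*q + 12*q^2)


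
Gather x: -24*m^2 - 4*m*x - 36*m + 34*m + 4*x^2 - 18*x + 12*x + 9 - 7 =-24*m^2 - 2*m + 4*x^2 + x*(-4*m - 6) + 2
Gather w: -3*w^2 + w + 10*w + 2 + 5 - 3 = -3*w^2 + 11*w + 4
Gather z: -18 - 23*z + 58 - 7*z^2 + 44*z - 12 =-7*z^2 + 21*z + 28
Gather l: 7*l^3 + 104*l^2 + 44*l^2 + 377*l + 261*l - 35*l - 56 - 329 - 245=7*l^3 + 148*l^2 + 603*l - 630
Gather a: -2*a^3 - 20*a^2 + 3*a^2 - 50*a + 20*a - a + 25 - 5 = -2*a^3 - 17*a^2 - 31*a + 20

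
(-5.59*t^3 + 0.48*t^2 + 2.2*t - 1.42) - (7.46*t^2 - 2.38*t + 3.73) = -5.59*t^3 - 6.98*t^2 + 4.58*t - 5.15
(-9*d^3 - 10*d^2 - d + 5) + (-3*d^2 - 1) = -9*d^3 - 13*d^2 - d + 4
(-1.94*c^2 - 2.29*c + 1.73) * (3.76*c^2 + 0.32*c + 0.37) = -7.2944*c^4 - 9.2312*c^3 + 5.0542*c^2 - 0.2937*c + 0.6401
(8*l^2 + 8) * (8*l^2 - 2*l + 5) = 64*l^4 - 16*l^3 + 104*l^2 - 16*l + 40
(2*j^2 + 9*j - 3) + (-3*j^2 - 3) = -j^2 + 9*j - 6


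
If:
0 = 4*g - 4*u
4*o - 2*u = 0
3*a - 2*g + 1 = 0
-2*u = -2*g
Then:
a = 2*u/3 - 1/3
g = u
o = u/2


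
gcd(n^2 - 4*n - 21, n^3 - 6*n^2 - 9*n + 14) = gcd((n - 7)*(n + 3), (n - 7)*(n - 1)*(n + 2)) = n - 7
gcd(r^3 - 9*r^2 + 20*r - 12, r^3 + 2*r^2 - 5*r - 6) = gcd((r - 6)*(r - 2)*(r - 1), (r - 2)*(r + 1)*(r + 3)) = r - 2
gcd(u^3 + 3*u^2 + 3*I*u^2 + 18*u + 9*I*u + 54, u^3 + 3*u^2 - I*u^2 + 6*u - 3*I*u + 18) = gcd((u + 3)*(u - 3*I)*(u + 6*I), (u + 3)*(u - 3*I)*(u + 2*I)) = u^2 + u*(3 - 3*I) - 9*I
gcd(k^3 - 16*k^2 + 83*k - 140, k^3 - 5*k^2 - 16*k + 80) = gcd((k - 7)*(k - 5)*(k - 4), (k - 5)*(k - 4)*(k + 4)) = k^2 - 9*k + 20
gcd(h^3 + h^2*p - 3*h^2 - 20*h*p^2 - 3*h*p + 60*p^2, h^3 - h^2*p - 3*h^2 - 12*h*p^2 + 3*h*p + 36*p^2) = -h^2 + 4*h*p + 3*h - 12*p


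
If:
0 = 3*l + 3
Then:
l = -1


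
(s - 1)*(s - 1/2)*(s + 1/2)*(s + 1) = s^4 - 5*s^2/4 + 1/4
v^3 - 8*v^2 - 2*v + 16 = (v - 8)*(v - sqrt(2))*(v + sqrt(2))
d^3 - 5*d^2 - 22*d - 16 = (d - 8)*(d + 1)*(d + 2)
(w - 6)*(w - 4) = w^2 - 10*w + 24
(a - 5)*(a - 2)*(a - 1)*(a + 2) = a^4 - 6*a^3 + a^2 + 24*a - 20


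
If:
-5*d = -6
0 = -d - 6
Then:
No Solution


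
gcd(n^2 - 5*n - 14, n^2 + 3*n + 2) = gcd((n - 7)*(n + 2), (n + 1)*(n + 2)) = n + 2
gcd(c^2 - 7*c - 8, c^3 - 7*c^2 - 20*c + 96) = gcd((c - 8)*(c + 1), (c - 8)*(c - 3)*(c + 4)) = c - 8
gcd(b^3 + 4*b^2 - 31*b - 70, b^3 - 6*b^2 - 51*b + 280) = b^2 + 2*b - 35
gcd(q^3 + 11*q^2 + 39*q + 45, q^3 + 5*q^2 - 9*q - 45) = q^2 + 8*q + 15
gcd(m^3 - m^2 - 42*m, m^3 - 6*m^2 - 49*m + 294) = m - 7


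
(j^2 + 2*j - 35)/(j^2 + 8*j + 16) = (j^2 + 2*j - 35)/(j^2 + 8*j + 16)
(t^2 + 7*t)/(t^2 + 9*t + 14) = t/(t + 2)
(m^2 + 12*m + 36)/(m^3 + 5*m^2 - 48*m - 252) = 1/(m - 7)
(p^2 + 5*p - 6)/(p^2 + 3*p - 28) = (p^2 + 5*p - 6)/(p^2 + 3*p - 28)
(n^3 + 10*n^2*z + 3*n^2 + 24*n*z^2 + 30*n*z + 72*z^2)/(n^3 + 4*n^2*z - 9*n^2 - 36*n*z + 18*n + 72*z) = (n^2 + 6*n*z + 3*n + 18*z)/(n^2 - 9*n + 18)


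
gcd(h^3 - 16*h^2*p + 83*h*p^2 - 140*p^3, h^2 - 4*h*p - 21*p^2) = -h + 7*p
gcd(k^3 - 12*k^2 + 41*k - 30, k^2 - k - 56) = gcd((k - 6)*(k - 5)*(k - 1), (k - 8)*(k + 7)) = 1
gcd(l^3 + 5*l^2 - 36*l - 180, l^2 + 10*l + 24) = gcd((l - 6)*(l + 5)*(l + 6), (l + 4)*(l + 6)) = l + 6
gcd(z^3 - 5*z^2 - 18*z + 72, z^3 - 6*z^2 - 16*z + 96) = z^2 - 2*z - 24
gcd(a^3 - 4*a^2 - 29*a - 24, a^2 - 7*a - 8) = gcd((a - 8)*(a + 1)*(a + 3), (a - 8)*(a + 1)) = a^2 - 7*a - 8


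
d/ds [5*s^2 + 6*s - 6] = 10*s + 6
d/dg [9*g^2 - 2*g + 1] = 18*g - 2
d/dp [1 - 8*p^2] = -16*p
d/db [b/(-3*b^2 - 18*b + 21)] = (b^2 + 7)/(3*(b^4 + 12*b^3 + 22*b^2 - 84*b + 49))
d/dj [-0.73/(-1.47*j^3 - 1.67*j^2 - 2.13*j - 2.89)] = (-3.2193*j^2 - 2.4382*j - 1.5549)/(1.47*j^3 + 1.67*j^2 + 2.13*j + 2.89)^2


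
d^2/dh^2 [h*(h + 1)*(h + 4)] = 6*h + 10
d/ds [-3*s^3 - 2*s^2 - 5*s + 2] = -9*s^2 - 4*s - 5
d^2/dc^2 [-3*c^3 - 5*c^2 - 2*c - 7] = -18*c - 10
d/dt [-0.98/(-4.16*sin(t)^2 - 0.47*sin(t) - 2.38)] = -(8.1536*sin(t) + 0.4606)*cos(t)/(4.16*sin(t)^2 + 0.47*sin(t) + 2.38)^2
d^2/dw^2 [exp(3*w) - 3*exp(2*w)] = (9*exp(w) - 12)*exp(2*w)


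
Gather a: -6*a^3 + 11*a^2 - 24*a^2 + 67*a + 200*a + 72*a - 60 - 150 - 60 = -6*a^3 - 13*a^2 + 339*a - 270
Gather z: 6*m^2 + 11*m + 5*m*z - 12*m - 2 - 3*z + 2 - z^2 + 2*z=6*m^2 - m - z^2 + z*(5*m - 1)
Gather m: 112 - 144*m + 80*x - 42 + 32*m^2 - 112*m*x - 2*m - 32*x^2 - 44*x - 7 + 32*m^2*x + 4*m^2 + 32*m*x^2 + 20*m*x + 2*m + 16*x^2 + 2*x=m^2*(32*x + 36) + m*(32*x^2 - 92*x - 144) - 16*x^2 + 38*x + 63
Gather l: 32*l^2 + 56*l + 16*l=32*l^2 + 72*l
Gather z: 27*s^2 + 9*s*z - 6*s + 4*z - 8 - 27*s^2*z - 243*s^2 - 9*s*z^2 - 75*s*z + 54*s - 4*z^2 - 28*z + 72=-216*s^2 + 48*s + z^2*(-9*s - 4) + z*(-27*s^2 - 66*s - 24) + 64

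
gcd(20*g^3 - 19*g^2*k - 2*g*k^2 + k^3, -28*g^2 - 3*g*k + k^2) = 4*g + k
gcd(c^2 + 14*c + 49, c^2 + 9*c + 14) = c + 7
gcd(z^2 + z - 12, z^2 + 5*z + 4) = z + 4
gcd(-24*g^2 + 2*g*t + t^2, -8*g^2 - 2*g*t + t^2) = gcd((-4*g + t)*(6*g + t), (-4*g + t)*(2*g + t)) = -4*g + t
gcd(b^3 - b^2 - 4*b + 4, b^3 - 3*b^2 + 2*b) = b^2 - 3*b + 2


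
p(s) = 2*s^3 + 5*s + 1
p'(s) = 6*s^2 + 5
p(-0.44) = -1.37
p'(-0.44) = 6.16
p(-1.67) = -16.66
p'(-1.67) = 21.73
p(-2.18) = -30.62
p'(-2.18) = 33.51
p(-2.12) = -28.66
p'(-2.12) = 31.97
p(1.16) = 9.92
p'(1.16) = 13.07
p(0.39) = 3.07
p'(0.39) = 5.91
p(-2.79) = -56.39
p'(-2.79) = 51.70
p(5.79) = 418.16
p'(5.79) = 206.14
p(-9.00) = -1502.00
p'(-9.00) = 491.00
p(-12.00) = -3515.00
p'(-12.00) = 869.00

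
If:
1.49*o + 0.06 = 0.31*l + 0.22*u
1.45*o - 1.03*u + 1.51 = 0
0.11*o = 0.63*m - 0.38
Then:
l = 2.70456062291435*u - 4.81179087875417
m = 0.124028461959496*u + 0.421346469622332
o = 0.710344827586207*u - 1.04137931034483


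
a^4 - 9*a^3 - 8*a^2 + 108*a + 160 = (a - 8)*(a - 5)*(a + 2)^2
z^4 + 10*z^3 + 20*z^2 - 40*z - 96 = (z - 2)*(z + 2)*(z + 4)*(z + 6)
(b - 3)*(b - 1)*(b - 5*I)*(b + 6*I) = b^4 - 4*b^3 + I*b^3 + 33*b^2 - 4*I*b^2 - 120*b + 3*I*b + 90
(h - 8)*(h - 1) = h^2 - 9*h + 8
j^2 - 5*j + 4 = (j - 4)*(j - 1)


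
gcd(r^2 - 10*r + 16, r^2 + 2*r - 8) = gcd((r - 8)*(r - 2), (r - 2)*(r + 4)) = r - 2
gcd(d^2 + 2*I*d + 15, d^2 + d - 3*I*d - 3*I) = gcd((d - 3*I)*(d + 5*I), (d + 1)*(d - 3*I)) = d - 3*I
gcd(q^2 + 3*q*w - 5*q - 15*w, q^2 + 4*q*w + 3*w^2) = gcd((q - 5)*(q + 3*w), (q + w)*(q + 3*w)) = q + 3*w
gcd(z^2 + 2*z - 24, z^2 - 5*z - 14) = 1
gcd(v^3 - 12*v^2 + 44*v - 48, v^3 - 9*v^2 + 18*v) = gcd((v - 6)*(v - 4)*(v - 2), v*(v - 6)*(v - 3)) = v - 6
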